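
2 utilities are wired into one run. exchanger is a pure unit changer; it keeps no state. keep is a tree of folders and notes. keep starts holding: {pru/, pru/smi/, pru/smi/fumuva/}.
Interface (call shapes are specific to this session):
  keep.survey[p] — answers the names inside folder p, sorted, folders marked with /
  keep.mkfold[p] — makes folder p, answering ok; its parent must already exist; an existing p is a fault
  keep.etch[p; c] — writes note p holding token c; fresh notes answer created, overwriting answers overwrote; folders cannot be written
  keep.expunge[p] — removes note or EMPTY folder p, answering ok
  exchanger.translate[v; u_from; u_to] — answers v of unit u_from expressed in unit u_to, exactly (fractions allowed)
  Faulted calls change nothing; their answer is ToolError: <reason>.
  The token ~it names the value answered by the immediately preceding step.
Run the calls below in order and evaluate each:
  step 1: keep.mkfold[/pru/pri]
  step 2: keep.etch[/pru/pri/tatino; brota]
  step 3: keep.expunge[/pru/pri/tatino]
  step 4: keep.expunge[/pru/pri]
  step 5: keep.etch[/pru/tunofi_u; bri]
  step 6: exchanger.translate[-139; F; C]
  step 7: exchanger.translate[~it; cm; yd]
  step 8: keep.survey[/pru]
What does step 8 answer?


Answer: [smi/, tunofi_u]

Derivation:
! 1. keep.mkfold(p: /pru/pri) : ok
! 2. keep.etch(p: /pru/pri/tatino, c: brota) : created
! 3. keep.expunge(p: /pru/pri/tatino) : ok
! 4. keep.expunge(p: /pru/pri) : ok
! 5. keep.etch(p: /pru/tunofi_u, c: bri) : created
! 6. exchanger.translate(v: -139, u_from: F, u_to: C) : -95
! 7. exchanger.translate(v: ~it, u_from: cm, u_to: yd) : -2375/2286
! 8. keep.survey(p: /pru) : [smi/, tunofi_u]


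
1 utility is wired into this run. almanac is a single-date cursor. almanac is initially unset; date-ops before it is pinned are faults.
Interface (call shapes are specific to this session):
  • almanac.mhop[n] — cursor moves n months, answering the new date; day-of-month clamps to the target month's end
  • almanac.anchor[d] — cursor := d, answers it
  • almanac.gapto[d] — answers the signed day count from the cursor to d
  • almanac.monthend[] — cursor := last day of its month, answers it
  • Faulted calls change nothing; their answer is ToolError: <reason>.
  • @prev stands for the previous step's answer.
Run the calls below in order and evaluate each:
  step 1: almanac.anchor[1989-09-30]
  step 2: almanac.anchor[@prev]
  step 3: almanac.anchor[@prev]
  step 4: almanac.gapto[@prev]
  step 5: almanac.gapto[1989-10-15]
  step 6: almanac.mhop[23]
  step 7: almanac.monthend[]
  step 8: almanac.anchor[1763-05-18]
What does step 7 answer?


Answer: 1991-08-31

Derivation:
Then anchor passing d=1989-09-30, — result: 1989-09-30.
Using anchor passing d=@prev, — result: 1989-09-30.
I run anchor passing d=@prev, and see 1989-09-30.
I run gapto passing d=@prev, → 0.
Invoking gapto passing d=1989-10-15: 15.
Using mhop passing n=23, → 1991-08-30.
I use monthend, and see 1991-08-31.
Then anchor passing d=1763-05-18, — result: 1763-05-18.


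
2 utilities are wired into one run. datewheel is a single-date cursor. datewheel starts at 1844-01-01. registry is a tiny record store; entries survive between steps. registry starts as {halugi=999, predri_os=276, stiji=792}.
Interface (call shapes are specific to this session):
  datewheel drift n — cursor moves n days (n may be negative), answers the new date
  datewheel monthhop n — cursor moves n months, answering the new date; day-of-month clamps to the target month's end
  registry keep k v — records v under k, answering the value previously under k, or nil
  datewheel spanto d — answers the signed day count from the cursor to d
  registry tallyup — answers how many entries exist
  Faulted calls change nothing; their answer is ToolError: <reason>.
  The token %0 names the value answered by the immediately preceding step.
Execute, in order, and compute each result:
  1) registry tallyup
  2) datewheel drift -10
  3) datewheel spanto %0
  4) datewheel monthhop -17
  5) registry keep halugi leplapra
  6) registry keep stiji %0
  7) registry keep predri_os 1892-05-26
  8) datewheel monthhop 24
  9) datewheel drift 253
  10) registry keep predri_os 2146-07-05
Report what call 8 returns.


>>> registry tallyup
:: 3
>>> datewheel drift n→-10
:: 1843-12-22
>>> datewheel spanto d→%0
:: 0
>>> datewheel monthhop n→-17
:: 1842-07-22
>>> registry keep k→halugi v→leplapra
:: 999
>>> registry keep k→stiji v→%0
:: 792
>>> registry keep k→predri_os v→1892-05-26
:: 276
>>> datewheel monthhop n→24
:: 1844-07-22
>>> datewheel drift n→253
:: 1845-04-01
>>> registry keep k→predri_os v→2146-07-05
:: 1892-05-26

Answer: 1844-07-22


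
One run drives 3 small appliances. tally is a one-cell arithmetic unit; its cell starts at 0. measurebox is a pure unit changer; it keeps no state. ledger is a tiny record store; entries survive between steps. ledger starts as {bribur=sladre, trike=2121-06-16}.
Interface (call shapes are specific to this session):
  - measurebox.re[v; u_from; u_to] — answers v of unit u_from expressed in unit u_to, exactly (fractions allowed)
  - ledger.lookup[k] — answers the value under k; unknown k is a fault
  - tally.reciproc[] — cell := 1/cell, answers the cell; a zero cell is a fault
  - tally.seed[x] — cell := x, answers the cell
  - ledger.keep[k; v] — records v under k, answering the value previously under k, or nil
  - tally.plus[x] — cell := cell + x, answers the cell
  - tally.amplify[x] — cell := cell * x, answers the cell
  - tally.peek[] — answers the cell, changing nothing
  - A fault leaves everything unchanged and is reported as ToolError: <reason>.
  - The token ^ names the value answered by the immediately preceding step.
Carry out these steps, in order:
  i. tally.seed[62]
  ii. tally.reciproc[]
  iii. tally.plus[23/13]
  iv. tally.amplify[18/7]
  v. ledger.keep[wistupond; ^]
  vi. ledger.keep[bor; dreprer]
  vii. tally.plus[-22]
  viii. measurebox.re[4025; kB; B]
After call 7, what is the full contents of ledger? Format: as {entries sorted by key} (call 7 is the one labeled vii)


Answer: {bor=dreprer, bribur=sladre, trike=2121-06-16, wistupond=12951/2821}

Derivation:
// tally.seed(x: 62) => 62
// tally.reciproc() => 1/62
// tally.plus(x: 23/13) => 1439/806
// tally.amplify(x: 18/7) => 12951/2821
// ledger.keep(k: wistupond, v: ^) => nil
// ledger.keep(k: bor, v: dreprer) => nil
// tally.plus(x: -22) => -49111/2821
// measurebox.re(v: 4025, u_from: kB, u_to: B) => 4025000


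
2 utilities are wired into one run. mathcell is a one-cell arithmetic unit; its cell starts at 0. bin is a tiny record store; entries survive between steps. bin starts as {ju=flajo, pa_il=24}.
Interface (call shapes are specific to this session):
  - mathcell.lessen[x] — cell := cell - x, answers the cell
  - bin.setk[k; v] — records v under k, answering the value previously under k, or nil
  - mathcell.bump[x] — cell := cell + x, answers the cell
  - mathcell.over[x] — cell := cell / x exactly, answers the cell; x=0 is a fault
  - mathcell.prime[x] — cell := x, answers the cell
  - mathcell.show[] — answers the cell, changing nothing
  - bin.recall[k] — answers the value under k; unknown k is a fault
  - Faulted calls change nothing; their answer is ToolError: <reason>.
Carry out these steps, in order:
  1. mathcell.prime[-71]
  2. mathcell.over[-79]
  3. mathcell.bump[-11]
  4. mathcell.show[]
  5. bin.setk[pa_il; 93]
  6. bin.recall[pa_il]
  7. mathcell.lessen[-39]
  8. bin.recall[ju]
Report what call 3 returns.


Do: mathcell.prime[-71]
See: -71
Do: mathcell.over[-79]
See: 71/79
Do: mathcell.bump[-11]
See: -798/79
Do: mathcell.show[]
See: -798/79
Do: bin.setk[pa_il; 93]
See: 24
Do: bin.recall[pa_il]
See: 93
Do: mathcell.lessen[-39]
See: 2283/79
Do: bin.recall[ju]
See: flajo

Answer: -798/79


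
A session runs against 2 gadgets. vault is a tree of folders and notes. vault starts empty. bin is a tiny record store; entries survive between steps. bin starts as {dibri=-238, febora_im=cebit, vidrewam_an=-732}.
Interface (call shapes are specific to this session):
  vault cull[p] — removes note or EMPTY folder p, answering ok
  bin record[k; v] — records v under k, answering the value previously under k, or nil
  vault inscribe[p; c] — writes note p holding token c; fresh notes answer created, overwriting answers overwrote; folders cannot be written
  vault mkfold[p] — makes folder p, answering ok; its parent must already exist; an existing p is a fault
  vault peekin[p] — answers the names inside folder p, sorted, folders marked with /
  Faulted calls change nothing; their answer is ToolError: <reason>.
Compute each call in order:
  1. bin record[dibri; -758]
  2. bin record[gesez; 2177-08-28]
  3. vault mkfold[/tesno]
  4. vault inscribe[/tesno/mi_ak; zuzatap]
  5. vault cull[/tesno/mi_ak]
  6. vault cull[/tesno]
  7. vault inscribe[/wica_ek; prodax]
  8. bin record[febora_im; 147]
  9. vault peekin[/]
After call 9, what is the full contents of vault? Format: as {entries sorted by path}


[in] bin record k='dibri' v='-758'
:: -238
[in] bin record k='gesez' v='2177-08-28'
:: nil
[in] vault mkfold p='/tesno'
:: ok
[in] vault inscribe p='/tesno/mi_ak' c='zuzatap'
:: created
[in] vault cull p='/tesno/mi_ak'
:: ok
[in] vault cull p='/tesno'
:: ok
[in] vault inscribe p='/wica_ek' c='prodax'
:: created
[in] bin record k='febora_im' v='147'
:: cebit
[in] vault peekin p='/'
:: [wica_ek]

Answer: {wica_ek=prodax}


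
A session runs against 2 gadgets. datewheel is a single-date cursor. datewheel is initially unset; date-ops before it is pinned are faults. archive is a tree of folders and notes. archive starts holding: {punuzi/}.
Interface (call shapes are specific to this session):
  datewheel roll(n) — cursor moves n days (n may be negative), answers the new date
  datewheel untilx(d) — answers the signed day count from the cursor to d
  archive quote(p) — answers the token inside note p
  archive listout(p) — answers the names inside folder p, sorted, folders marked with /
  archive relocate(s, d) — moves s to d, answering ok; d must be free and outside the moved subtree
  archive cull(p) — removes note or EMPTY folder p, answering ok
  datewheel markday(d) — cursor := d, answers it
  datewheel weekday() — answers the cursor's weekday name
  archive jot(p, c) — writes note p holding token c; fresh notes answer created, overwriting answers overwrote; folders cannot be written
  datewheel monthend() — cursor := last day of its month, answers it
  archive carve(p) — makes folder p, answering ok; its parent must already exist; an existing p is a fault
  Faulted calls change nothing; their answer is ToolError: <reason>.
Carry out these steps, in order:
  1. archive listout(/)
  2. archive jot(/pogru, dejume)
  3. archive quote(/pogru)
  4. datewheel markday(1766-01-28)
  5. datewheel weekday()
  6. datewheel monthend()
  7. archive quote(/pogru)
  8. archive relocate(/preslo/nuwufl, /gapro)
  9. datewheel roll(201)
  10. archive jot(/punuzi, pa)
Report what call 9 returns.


Answer: 1766-08-20

Derivation:
> archive listout /
:: [punuzi/]
> archive jot /pogru dejume
:: created
> archive quote /pogru
:: dejume
> datewheel markday 1766-01-28
:: 1766-01-28
> datewheel weekday
:: Tuesday
> datewheel monthend
:: 1766-01-31
> archive quote /pogru
:: dejume
> archive relocate /preslo/nuwufl /gapro
:: ToolError: not found
> datewheel roll 201
:: 1766-08-20
> archive jot /punuzi pa
:: ToolError: is a directory


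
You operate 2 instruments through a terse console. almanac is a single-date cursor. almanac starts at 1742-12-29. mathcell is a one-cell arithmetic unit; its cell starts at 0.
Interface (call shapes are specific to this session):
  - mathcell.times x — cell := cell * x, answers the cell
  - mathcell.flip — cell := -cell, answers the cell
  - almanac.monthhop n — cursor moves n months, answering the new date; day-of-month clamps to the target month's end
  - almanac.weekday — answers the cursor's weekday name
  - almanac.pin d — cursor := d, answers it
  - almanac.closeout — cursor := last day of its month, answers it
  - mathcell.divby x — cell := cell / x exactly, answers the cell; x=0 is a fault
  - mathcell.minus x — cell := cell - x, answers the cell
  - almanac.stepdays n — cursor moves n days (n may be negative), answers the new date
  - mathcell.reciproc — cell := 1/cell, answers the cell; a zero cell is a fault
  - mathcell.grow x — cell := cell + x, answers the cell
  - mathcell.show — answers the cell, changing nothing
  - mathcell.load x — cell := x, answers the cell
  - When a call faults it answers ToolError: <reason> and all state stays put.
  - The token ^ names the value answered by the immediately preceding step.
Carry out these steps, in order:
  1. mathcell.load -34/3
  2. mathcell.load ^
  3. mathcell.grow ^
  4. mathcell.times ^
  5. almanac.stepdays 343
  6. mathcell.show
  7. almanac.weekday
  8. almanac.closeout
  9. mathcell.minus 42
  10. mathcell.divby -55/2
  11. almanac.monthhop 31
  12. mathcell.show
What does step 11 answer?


Answer: 1746-07-31

Derivation:
→ load(x=-34/3)
← -34/3
→ load(x=^)
← -34/3
→ grow(x=^)
← -68/3
→ times(x=^)
← 4624/9
→ stepdays(n=343)
← 1743-12-07
→ show()
← 4624/9
→ weekday()
← Saturday
→ closeout()
← 1743-12-31
→ minus(x=42)
← 4246/9
→ divby(x=-55/2)
← -772/45
→ monthhop(n=31)
← 1746-07-31
→ show()
← -772/45


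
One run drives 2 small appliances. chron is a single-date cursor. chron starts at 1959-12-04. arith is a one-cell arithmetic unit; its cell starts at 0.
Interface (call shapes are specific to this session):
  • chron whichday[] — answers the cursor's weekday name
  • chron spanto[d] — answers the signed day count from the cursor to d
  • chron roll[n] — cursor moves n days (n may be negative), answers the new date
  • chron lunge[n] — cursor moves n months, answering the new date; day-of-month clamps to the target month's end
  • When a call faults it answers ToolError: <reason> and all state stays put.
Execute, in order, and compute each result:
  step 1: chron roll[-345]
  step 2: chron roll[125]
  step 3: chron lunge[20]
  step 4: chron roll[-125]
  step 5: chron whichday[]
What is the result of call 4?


Answer: 1960-08-25

Derivation:
·→ chron roll(n: -345)
·← 1958-12-24
·→ chron roll(n: 125)
·← 1959-04-28
·→ chron lunge(n: 20)
·← 1960-12-28
·→ chron roll(n: -125)
·← 1960-08-25
·→ chron whichday()
·← Thursday


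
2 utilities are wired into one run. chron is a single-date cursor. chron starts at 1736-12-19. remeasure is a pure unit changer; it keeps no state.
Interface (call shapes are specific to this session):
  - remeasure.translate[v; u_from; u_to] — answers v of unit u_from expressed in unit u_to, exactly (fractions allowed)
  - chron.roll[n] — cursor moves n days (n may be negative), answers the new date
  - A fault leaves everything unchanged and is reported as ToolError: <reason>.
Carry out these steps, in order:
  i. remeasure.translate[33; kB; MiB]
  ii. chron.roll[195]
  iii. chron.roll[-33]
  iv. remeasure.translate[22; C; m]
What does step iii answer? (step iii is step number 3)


Answer: 1737-05-30

Derivation:
>> remeasure.translate(v='33', u_from='kB', u_to='MiB')
<< 4125/131072
>> chron.roll(n='195')
<< 1737-07-02
>> chron.roll(n='-33')
<< 1737-05-30
>> remeasure.translate(v='22', u_from='C', u_to='m')
<< ToolError: incompatible units


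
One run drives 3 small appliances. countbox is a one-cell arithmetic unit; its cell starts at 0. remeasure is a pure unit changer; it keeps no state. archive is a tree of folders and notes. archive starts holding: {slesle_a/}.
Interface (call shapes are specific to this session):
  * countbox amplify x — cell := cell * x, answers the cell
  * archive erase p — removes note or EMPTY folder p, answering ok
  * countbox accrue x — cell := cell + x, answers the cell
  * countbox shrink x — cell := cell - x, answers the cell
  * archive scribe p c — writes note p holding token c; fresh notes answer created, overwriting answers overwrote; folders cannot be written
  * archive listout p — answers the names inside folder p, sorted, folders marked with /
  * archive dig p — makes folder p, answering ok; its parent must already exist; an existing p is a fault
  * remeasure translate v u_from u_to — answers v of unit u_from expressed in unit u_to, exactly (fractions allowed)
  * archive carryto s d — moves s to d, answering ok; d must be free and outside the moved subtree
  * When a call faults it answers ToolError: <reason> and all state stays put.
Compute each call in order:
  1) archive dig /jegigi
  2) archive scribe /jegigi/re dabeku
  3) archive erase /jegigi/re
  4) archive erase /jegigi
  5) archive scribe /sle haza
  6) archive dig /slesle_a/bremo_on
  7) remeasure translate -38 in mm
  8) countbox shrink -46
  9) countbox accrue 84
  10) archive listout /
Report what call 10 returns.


→ archive dig(/jegigi)
← ok
→ archive scribe(/jegigi/re, dabeku)
← created
→ archive erase(/jegigi/re)
← ok
→ archive erase(/jegigi)
← ok
→ archive scribe(/sle, haza)
← created
→ archive dig(/slesle_a/bremo_on)
← ok
→ remeasure translate(-38, in, mm)
← -4826/5
→ countbox shrink(-46)
← 46
→ countbox accrue(84)
← 130
→ archive listout(/)
← [sle, slesle_a/]

Answer: [sle, slesle_a/]


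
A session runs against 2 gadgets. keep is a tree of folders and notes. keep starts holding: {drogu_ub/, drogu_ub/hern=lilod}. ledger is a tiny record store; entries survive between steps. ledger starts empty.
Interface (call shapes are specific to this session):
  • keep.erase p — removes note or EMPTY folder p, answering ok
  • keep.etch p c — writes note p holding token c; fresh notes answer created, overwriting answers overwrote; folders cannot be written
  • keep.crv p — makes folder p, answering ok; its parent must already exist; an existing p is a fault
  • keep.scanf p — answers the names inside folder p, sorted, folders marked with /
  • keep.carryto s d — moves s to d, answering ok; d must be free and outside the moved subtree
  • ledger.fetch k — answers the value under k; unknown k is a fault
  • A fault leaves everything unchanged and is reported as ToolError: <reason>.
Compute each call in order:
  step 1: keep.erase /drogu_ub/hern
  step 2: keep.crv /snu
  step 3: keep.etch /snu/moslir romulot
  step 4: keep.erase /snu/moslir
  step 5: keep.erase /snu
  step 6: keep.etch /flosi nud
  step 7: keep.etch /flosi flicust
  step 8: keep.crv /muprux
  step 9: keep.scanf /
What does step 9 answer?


Answer: [drogu_ub/, flosi, muprux/]

Derivation:
Now I run keep.erase using p='/drogu_ub/hern', which returns ok.
Calling keep.crv using p='/snu': ok.
Invoking keep.etch using p='/snu/moslir', c='romulot', — result: created.
I invoke keep.erase using p='/snu/moslir', and observe ok.
Then keep.erase using p='/snu', yielding ok.
I run keep.etch using p='/flosi', c='nud', and get created.
I call keep.etch using p='/flosi', c='flicust', which returns overwrote.
Now I run keep.crv using p='/muprux': ok.
Calling keep.scanf using p='/', — result: [drogu_ub/, flosi, muprux/].


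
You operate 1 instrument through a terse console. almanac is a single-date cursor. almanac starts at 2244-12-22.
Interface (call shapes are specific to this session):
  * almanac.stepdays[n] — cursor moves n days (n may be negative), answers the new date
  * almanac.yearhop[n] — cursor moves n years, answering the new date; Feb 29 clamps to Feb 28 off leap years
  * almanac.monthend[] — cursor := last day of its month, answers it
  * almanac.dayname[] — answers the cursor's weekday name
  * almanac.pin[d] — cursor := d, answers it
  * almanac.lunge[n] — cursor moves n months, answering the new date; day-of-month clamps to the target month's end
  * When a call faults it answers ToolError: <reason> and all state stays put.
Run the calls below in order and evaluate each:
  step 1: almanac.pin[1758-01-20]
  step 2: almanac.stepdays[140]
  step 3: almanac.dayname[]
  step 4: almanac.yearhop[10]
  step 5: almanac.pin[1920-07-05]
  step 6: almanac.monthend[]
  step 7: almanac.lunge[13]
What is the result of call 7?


Answer: 1921-08-31

Derivation:
Act: almanac.pin[d: 1758-01-20]
Obs: 1758-01-20
Act: almanac.stepdays[n: 140]
Obs: 1758-06-09
Act: almanac.dayname[]
Obs: Friday
Act: almanac.yearhop[n: 10]
Obs: 1768-06-09
Act: almanac.pin[d: 1920-07-05]
Obs: 1920-07-05
Act: almanac.monthend[]
Obs: 1920-07-31
Act: almanac.lunge[n: 13]
Obs: 1921-08-31


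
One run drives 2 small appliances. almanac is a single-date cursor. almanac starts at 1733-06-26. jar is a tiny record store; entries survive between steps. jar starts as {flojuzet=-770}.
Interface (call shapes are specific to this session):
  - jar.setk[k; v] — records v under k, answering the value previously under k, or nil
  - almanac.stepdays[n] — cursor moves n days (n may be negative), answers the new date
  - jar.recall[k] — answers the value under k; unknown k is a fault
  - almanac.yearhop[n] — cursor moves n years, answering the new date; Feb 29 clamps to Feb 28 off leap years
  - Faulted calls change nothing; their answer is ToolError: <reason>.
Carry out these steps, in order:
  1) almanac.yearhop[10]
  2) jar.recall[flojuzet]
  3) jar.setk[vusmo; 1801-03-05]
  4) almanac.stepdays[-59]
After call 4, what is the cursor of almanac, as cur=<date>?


Answer: cur=1743-04-28

Derivation:
> almanac.yearhop n: 10
:: 1743-06-26
> jar.recall k: flojuzet
:: -770
> jar.setk k: vusmo v: 1801-03-05
:: nil
> almanac.stepdays n: -59
:: 1743-04-28


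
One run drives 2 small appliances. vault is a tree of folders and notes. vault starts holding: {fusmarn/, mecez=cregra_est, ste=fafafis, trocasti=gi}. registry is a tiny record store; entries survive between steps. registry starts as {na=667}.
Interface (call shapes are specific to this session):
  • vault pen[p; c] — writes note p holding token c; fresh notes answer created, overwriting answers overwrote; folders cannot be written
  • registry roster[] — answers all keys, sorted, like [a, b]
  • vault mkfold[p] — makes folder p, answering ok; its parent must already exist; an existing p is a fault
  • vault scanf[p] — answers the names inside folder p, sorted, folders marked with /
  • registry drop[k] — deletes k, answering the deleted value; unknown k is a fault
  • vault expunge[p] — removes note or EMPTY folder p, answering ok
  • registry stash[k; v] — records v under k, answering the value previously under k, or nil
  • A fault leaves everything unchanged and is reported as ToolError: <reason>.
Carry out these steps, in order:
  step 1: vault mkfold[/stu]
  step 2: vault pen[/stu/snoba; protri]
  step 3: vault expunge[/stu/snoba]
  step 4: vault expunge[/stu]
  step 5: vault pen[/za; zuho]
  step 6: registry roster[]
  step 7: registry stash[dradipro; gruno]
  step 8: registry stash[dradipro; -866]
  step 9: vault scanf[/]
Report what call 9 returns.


Answer: [fusmarn/, mecez, ste, trocasti, za]

Derivation:
! 1. vault mkfold(/stu) ~> ok
! 2. vault pen(/stu/snoba, protri) ~> created
! 3. vault expunge(/stu/snoba) ~> ok
! 4. vault expunge(/stu) ~> ok
! 5. vault pen(/za, zuho) ~> created
! 6. registry roster() ~> [na]
! 7. registry stash(dradipro, gruno) ~> nil
! 8. registry stash(dradipro, -866) ~> gruno
! 9. vault scanf(/) ~> [fusmarn/, mecez, ste, trocasti, za]


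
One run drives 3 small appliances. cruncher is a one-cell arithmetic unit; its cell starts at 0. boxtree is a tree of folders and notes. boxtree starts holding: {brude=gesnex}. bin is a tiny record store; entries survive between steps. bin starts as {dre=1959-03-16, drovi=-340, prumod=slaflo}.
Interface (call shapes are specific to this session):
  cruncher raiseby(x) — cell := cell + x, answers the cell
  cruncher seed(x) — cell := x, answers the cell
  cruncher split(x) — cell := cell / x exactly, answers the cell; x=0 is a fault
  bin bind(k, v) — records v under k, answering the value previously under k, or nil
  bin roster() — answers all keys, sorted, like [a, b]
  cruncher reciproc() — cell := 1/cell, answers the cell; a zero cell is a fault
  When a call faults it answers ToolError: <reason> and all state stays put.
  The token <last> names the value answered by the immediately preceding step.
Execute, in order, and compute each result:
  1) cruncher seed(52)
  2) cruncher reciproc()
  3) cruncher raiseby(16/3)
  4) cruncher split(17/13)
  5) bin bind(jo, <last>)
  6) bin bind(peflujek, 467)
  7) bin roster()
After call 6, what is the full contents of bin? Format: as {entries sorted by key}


I try cruncher seed passing x: 52: 52.
Then cruncher reciproc(), → 1/52.
I try cruncher raiseby passing x: 16/3: 835/156.
I try cruncher split passing x: 17/13, and see 835/204.
I run bin bind passing k: jo, v: <last>: nil.
I try bin bind passing k: peflujek, v: 467, which returns nil.
I use bin roster, which returns [dre, drovi, jo, peflujek, prumod].

Answer: {dre=1959-03-16, drovi=-340, jo=835/204, peflujek=467, prumod=slaflo}


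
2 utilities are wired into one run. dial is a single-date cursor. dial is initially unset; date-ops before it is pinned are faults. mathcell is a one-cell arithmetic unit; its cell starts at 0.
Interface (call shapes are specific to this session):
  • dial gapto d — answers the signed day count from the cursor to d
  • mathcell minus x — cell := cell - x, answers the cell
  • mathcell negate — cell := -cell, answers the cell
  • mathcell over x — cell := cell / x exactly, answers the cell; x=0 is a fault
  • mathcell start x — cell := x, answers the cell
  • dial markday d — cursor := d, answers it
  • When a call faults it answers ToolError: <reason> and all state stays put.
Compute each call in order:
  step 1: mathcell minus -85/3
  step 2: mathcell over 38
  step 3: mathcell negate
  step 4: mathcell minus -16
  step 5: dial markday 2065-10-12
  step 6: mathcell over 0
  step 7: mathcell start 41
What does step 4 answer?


# mathcell minus(x='-85/3') -> 85/3
# mathcell over(x='38') -> 85/114
# mathcell negate() -> -85/114
# mathcell minus(x='-16') -> 1739/114
# dial markday(d='2065-10-12') -> 2065-10-12
# mathcell over(x='0') -> ToolError: division by zero
# mathcell start(x='41') -> 41

Answer: 1739/114


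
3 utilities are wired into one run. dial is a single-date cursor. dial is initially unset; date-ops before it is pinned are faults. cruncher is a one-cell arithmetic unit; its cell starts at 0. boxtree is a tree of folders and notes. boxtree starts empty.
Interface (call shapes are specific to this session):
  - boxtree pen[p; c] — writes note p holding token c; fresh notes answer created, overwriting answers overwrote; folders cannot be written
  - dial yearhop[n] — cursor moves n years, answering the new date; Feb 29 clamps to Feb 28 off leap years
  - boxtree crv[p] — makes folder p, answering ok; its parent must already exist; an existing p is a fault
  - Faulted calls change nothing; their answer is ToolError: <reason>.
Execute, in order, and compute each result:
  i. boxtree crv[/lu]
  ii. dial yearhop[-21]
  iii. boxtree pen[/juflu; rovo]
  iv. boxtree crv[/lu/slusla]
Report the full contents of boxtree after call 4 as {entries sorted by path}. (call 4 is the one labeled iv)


Answer: {juflu=rovo, lu/, lu/slusla/}

Derivation:
Act: boxtree crv[p: /lu]
Obs: ok
Act: dial yearhop[n: -21]
Obs: ToolError: no date set
Act: boxtree pen[p: /juflu; c: rovo]
Obs: created
Act: boxtree crv[p: /lu/slusla]
Obs: ok


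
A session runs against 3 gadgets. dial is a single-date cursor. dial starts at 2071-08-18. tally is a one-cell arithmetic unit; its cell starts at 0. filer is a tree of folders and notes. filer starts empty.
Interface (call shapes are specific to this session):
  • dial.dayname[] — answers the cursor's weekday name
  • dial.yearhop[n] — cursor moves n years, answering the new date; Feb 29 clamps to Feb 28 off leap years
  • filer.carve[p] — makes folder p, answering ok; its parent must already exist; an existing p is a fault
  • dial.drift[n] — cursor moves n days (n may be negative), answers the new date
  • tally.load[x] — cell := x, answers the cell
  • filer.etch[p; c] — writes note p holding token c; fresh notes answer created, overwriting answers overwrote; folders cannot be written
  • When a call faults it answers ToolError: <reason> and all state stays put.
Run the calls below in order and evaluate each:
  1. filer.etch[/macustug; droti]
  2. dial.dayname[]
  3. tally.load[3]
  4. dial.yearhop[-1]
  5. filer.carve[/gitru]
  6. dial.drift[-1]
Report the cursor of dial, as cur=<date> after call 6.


CALL filer.etch[/macustug; droti]
RET  created
CALL dial.dayname[]
RET  Tuesday
CALL tally.load[3]
RET  3
CALL dial.yearhop[-1]
RET  2070-08-18
CALL filer.carve[/gitru]
RET  ok
CALL dial.drift[-1]
RET  2070-08-17

Answer: cur=2070-08-17


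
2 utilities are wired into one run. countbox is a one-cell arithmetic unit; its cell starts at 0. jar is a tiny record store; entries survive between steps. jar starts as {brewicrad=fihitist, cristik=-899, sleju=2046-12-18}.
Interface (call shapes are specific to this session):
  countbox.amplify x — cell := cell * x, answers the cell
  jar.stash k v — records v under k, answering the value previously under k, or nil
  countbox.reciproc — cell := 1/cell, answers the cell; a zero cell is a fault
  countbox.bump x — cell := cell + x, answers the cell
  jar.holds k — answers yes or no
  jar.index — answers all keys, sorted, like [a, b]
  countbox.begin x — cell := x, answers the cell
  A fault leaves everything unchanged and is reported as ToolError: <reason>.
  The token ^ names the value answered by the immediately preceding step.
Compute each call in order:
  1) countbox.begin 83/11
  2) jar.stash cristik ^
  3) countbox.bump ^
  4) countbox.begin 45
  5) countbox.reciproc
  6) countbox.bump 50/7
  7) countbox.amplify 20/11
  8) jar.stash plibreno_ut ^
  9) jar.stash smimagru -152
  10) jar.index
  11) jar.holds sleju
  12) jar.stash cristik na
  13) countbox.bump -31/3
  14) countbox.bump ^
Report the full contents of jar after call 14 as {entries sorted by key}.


Answer: {brewicrad=fihitist, cristik=na, plibreno_ut=9028/693, sleju=2046-12-18, smimagru=-152}

Derivation:
// countbox.begin(x→83/11) ~> 83/11
// jar.stash(k→cristik, v→^) ~> -899
// countbox.bump(x→^) ~> -9806/11
// countbox.begin(x→45) ~> 45
// countbox.reciproc() ~> 1/45
// countbox.bump(x→50/7) ~> 2257/315
// countbox.amplify(x→20/11) ~> 9028/693
// jar.stash(k→plibreno_ut, v→^) ~> nil
// jar.stash(k→smimagru, v→-152) ~> nil
// jar.index() ~> [brewicrad, cristik, plibreno_ut, sleju, smimagru]
// jar.holds(k→sleju) ~> yes
// jar.stash(k→cristik, v→na) ~> 83/11
// countbox.bump(x→-31/3) ~> 1867/693
// countbox.bump(x→^) ~> 3734/693


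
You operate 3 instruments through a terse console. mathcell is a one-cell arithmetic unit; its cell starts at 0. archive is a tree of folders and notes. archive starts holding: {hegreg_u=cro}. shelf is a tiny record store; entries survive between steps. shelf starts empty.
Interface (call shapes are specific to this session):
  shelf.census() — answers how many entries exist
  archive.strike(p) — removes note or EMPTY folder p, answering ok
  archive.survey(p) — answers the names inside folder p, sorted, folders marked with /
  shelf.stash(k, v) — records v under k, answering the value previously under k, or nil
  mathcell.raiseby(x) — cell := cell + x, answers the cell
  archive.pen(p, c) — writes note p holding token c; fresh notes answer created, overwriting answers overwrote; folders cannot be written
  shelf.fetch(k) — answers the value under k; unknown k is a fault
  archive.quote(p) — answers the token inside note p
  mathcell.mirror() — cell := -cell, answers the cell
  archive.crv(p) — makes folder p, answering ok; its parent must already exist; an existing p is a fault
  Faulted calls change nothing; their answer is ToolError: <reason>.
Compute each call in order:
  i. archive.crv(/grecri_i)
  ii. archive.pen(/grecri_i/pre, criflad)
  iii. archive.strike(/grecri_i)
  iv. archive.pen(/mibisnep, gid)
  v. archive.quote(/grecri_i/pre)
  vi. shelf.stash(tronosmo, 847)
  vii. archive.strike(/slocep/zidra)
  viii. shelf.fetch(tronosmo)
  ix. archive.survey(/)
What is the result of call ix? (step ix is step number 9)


·→ crv(p=/grecri_i)
·← ok
·→ pen(p=/grecri_i/pre, c=criflad)
·← created
·→ strike(p=/grecri_i)
·← ToolError: not empty
·→ pen(p=/mibisnep, c=gid)
·← created
·→ quote(p=/grecri_i/pre)
·← criflad
·→ stash(k=tronosmo, v=847)
·← nil
·→ strike(p=/slocep/zidra)
·← ToolError: not found
·→ fetch(k=tronosmo)
·← 847
·→ survey(p=/)
·← [grecri_i/, hegreg_u, mibisnep]

Answer: [grecri_i/, hegreg_u, mibisnep]


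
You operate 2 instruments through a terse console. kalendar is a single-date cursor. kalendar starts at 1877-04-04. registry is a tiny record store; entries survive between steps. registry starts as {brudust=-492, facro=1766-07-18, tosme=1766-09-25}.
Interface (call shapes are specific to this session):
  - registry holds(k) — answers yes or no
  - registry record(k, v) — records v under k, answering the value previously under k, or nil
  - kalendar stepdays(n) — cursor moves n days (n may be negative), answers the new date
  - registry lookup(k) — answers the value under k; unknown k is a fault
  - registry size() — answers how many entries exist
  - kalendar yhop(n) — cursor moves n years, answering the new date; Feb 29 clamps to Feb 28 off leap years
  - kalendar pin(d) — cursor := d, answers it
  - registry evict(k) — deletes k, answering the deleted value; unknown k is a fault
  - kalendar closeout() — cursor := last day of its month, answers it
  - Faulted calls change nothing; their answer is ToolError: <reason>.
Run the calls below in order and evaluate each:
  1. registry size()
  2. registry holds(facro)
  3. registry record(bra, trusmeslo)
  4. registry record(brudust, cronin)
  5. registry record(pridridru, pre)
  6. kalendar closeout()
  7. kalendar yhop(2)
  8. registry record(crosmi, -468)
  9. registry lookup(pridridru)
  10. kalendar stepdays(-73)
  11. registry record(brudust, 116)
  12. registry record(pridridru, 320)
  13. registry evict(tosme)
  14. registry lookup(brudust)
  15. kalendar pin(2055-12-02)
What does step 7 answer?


-- 1. registry size() : 3
-- 2. registry holds(k=facro) : yes
-- 3. registry record(k=bra, v=trusmeslo) : nil
-- 4. registry record(k=brudust, v=cronin) : -492
-- 5. registry record(k=pridridru, v=pre) : nil
-- 6. kalendar closeout() : 1877-04-30
-- 7. kalendar yhop(n=2) : 1879-04-30
-- 8. registry record(k=crosmi, v=-468) : nil
-- 9. registry lookup(k=pridridru) : pre
-- 10. kalendar stepdays(n=-73) : 1879-02-16
-- 11. registry record(k=brudust, v=116) : cronin
-- 12. registry record(k=pridridru, v=320) : pre
-- 13. registry evict(k=tosme) : 1766-09-25
-- 14. registry lookup(k=brudust) : 116
-- 15. kalendar pin(d=2055-12-02) : 2055-12-02

Answer: 1879-04-30


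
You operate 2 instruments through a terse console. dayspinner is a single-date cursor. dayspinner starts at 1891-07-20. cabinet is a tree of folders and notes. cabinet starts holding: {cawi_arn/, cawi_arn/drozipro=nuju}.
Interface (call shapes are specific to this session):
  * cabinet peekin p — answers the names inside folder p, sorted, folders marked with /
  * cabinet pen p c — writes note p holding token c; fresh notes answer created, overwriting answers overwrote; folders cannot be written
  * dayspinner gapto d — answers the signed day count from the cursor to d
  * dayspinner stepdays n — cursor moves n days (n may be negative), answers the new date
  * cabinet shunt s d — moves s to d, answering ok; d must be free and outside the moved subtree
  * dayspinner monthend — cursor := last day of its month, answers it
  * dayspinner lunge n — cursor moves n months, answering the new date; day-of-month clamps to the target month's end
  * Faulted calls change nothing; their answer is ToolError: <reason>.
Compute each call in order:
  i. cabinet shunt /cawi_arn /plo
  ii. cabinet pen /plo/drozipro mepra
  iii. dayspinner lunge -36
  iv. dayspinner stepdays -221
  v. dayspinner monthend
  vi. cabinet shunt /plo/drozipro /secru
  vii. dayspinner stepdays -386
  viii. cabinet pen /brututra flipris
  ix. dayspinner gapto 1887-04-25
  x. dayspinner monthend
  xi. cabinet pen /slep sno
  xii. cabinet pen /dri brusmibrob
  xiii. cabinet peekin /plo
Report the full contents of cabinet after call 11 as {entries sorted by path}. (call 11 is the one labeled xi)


CALL cabinet shunt[s: /cawi_arn; d: /plo]
RET  ok
CALL cabinet pen[p: /plo/drozipro; c: mepra]
RET  overwrote
CALL dayspinner lunge[n: -36]
RET  1888-07-20
CALL dayspinner stepdays[n: -221]
RET  1887-12-12
CALL dayspinner monthend[]
RET  1887-12-31
CALL cabinet shunt[s: /plo/drozipro; d: /secru]
RET  ok
CALL dayspinner stepdays[n: -386]
RET  1886-12-10
CALL cabinet pen[p: /brututra; c: flipris]
RET  created
CALL dayspinner gapto[d: 1887-04-25]
RET  136
CALL dayspinner monthend[]
RET  1886-12-31
CALL cabinet pen[p: /slep; c: sno]
RET  created
CALL cabinet pen[p: /dri; c: brusmibrob]
RET  created
CALL cabinet peekin[p: /plo]
RET  []

Answer: {brututra=flipris, plo/, secru=mepra, slep=sno}


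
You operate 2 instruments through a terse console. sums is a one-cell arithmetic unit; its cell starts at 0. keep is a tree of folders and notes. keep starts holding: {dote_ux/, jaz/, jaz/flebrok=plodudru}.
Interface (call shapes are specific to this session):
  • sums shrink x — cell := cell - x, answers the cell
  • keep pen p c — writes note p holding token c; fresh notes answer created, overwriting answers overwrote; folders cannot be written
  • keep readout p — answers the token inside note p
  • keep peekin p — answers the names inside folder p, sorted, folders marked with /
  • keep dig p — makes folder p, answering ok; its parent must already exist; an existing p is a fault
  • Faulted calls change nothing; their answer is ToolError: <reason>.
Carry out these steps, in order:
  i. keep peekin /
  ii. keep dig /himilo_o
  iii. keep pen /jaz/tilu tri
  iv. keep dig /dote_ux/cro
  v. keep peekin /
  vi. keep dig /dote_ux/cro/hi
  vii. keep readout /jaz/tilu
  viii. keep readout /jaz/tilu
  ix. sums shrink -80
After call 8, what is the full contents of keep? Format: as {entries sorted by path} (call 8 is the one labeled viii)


Answer: {dote_ux/, dote_ux/cro/, dote_ux/cro/hi/, himilo_o/, jaz/, jaz/flebrok=plodudru, jaz/tilu=tri}

Derivation:
I try keep peekin using p=/, — result: [dote_ux/, jaz/].
Now I run keep dig using p=/himilo_o, which returns ok.
Next I call keep pen using p=/jaz/tilu, c=tri, and observe created.
I call keep dig using p=/dote_ux/cro, and observe ok.
I use keep peekin using p=/, which returns [dote_ux/, himilo_o/, jaz/].
Using keep dig using p=/dote_ux/cro/hi, → ok.
Using keep readout using p=/jaz/tilu: tri.
Next I call keep readout using p=/jaz/tilu: tri.
I call sums shrink using x=-80, and observe 80.


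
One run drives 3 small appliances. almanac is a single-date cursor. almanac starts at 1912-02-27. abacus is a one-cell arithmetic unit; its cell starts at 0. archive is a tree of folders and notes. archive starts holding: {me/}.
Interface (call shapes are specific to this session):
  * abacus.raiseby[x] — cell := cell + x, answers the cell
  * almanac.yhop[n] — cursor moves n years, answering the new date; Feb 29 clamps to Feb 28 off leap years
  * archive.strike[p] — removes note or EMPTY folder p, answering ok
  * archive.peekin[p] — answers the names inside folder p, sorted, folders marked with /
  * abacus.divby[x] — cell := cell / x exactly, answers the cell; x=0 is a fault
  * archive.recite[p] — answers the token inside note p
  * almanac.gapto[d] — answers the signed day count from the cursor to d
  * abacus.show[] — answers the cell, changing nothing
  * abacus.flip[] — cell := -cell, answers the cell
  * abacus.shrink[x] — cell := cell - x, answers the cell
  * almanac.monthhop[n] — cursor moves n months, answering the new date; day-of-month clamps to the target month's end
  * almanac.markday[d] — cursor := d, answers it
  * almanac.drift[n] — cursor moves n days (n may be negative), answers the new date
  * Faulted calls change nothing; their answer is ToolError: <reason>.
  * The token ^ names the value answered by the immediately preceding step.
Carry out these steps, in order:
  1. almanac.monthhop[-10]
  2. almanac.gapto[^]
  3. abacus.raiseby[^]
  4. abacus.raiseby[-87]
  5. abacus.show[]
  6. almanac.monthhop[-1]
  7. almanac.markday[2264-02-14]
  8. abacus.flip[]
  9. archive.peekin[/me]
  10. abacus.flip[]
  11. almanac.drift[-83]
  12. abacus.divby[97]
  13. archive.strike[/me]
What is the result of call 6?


Answer: 1911-03-27

Derivation:
# 1. almanac.monthhop(n=-10) -> 1911-04-27
# 2. almanac.gapto(d=^) -> 0
# 3. abacus.raiseby(x=^) -> 0
# 4. abacus.raiseby(x=-87) -> -87
# 5. abacus.show() -> -87
# 6. almanac.monthhop(n=-1) -> 1911-03-27
# 7. almanac.markday(d=2264-02-14) -> 2264-02-14
# 8. abacus.flip() -> 87
# 9. archive.peekin(p=/me) -> []
# 10. abacus.flip() -> -87
# 11. almanac.drift(n=-83) -> 2263-11-23
# 12. abacus.divby(x=97) -> -87/97
# 13. archive.strike(p=/me) -> ok
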